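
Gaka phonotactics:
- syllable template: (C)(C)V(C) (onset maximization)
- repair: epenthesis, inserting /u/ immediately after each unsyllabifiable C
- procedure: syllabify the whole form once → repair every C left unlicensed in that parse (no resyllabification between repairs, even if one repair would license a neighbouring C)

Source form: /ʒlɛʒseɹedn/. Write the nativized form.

Under (C)(C)V(C), the unsyllabifiable consonants are /n/ (at most one coda consonant is licensed; onsets may contain at most 2 consonants).
Each unlicensed consonant becomes the onset of a new syllable: /n/ → /nu/.

ʒlɛʒseɹednu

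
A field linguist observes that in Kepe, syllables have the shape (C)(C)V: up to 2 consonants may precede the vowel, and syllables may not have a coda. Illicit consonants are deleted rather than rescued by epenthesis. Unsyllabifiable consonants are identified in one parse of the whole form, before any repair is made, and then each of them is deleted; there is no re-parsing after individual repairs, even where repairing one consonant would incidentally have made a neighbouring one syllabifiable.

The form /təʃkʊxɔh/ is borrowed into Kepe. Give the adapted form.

təʃkʊxɔ

The consonants /h/ cannot be parsed into a legal (C)(C)V syllable (no codas are permitted; onsets may contain at most 2 consonants).
Each unlicensed consonant is deleted: /h/.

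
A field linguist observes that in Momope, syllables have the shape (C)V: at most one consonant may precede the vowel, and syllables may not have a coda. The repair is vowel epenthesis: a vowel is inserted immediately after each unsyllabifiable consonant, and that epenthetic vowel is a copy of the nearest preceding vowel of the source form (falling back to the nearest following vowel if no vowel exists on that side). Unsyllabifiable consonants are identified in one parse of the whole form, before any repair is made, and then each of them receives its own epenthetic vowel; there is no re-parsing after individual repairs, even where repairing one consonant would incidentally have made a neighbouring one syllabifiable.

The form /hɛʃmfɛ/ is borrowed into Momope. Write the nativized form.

hɛʃɛmɛfɛ

Syllabifying with onset maximization leaves /ʃ/, /m/ stranded (no codas are permitted; onsets are limited to one consonant).
Epenthesis after each stranded consonant: /ʃ/ → /ʃɛ/, /m/ → /mɛ/.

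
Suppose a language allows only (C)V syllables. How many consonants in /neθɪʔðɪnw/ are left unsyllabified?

Under (C)V, the unsyllabifiable consonants are /ʔ/, /n/, /w/ (no codas are permitted; onsets are limited to one consonant).

3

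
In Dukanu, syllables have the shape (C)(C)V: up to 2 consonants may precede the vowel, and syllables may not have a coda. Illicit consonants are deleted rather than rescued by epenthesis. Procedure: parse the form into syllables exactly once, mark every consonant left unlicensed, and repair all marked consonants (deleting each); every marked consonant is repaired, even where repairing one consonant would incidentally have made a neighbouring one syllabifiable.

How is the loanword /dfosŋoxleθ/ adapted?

dfosŋoxle

The consonants /θ/ cannot be parsed into a legal (C)(C)V syllable (no codas are permitted; onsets may contain at most 2 consonants).
Each unlicensed consonant is deleted: /θ/.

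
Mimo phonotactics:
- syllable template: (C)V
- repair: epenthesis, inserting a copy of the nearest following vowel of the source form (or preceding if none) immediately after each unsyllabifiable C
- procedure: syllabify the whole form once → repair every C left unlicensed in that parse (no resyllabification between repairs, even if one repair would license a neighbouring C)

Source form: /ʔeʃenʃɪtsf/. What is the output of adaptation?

ʔeʃenɪʃɪtɪsɪfɪ

Under (C)V, the unsyllabifiable consonants are /n/, /t/, /s/, /f/ (no codas are permitted; onsets are limited to one consonant).
Each unlicensed consonant becomes the onset of a new syllable: /n/ → /nɪ/, /t/ → /tɪ/, /s/ → /sɪ/, /f/ → /fɪ/.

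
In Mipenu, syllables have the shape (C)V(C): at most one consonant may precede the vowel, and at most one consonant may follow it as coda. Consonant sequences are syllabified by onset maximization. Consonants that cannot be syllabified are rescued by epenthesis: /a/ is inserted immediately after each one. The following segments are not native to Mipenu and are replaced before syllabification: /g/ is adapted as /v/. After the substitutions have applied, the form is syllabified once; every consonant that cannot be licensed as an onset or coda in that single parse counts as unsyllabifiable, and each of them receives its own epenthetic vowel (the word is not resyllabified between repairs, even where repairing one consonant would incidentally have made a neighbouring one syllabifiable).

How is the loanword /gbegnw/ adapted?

vabevnawa

Substitution: /g/ → /v/, giving /vbevnw/.
Under (C)V(C), the unsyllabifiable consonants are /v/, /n/, /w/ (at most one coda consonant is licensed; onsets are limited to one consonant).
Inserting the epenthetic vowel yields /v/ → /va/, /n/ → /na/, /w/ → /wa/.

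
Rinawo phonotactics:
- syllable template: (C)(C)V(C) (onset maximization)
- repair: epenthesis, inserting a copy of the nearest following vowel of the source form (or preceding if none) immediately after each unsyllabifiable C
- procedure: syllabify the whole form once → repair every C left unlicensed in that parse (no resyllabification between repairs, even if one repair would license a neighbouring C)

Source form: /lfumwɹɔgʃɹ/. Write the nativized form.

Syllabifying with onset maximization leaves /ʃ/, /ɹ/ stranded (at most one coda consonant is licensed; onsets may contain at most 2 consonants).
Each unlicensed consonant becomes the onset of a new syllable: /ʃ/ → /ʃɔ/, /ɹ/ → /ɹɔ/.

lfumwɹɔgʃɔɹɔ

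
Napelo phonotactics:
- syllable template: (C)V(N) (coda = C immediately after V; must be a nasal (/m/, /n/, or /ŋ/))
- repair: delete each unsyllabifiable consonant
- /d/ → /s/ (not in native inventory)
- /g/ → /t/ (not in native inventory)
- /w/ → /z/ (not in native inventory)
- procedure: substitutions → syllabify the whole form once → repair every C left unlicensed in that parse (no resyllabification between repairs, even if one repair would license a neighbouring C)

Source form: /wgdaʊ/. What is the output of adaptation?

saʊ

Substitution: /w/ → /z/, /g/ → /t/, /d/ → /s/, giving /ztsaʊ/.
Under (C)V(N), the unsyllabifiable consonants are /z/, /t/ (only a nasal (/m/, /n/, or /ŋ/) is licensed in coda position; onsets are limited to one consonant).
Each unlicensed consonant is deleted: /z/, /t/.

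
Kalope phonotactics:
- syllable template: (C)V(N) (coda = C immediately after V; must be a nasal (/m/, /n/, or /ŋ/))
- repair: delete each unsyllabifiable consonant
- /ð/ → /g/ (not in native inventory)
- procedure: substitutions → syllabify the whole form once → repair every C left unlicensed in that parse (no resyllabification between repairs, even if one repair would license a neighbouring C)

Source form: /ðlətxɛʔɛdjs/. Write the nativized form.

ləxɛʔɛ

Substitution: /ð/ → /g/, giving /glətxɛʔɛdjs/.
The consonants /g/, /t/, /d/, /j/, /s/ cannot be parsed into a legal (C)V(N) syllable (only a nasal (/m/, /n/, or /ŋ/) is licensed in coda position; onsets are limited to one consonant).
Deletion applies to /g/, /t/, /d/, /j/, /s/.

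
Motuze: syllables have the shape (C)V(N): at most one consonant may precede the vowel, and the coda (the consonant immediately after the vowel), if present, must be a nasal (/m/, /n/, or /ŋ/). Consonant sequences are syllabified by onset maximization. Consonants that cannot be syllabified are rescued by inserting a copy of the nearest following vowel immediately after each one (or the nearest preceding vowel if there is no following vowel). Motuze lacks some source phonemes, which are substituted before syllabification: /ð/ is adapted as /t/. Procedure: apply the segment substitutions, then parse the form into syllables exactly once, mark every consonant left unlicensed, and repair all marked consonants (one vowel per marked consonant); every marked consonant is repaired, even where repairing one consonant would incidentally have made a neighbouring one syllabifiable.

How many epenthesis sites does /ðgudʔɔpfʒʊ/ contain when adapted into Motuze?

4

After substitution the input is /tgudʔɔpfʒʊ/.
The unsyllabifiable consonants are /t/, /d/, /p/, /f/; each receives one epenthetic vowel.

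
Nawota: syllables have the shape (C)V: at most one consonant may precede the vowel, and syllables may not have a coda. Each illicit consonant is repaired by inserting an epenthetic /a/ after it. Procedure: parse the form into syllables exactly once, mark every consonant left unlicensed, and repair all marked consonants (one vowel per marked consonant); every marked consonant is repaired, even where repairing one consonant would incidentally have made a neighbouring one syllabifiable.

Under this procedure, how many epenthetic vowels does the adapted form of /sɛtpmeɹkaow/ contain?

4

The unsyllabifiable consonants are /t/, /p/, /ɹ/, /w/; each receives one epenthetic vowel.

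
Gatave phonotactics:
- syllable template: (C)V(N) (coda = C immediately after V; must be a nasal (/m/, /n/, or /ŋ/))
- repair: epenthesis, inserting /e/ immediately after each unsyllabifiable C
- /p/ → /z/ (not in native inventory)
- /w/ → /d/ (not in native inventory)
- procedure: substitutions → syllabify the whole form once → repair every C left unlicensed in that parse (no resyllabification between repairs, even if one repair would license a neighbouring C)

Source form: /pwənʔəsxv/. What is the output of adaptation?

Substitution: /p/ → /z/, /w/ → /d/, giving /zdənʔəsxv/.
Syllabifying with onset maximization leaves /z/, /s/, /x/, /v/ stranded (only a nasal (/m/, /n/, or /ŋ/) is licensed in coda position; onsets are limited to one consonant).
Each unlicensed consonant becomes the onset of a new syllable: /z/ → /ze/, /s/ → /se/, /x/ → /xe/, /v/ → /ve/.

zedənʔəsexeve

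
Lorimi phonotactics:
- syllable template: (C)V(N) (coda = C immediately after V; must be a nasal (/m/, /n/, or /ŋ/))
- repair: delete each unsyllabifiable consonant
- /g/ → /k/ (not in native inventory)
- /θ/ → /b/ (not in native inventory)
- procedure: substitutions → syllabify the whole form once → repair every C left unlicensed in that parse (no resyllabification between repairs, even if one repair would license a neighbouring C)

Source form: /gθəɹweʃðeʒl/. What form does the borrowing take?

bəweðe

Substitution: /g/ → /k/, /θ/ → /b/, giving /kbəɹweʃðeʒl/.
Under (C)V(N), the unsyllabifiable consonants are /k/, /ɹ/, /ʃ/, /ʒ/, /l/ (only a nasal (/m/, /n/, or /ŋ/) is licensed in coda position; onsets are limited to one consonant).
Deletion applies to /k/, /ɹ/, /ʃ/, /ʒ/, /l/.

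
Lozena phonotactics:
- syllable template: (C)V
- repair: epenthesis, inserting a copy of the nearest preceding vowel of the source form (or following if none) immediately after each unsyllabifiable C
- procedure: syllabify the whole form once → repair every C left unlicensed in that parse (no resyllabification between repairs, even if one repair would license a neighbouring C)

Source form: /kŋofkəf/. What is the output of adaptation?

koŋofokəfə

Under (C)V, the unsyllabifiable consonants are /k/, /f/, /f/ (no codas are permitted; onsets are limited to one consonant).
Epenthesis after each stranded consonant: /k/ → /ko/, /f/ → /fo/, /f/ → /fə/.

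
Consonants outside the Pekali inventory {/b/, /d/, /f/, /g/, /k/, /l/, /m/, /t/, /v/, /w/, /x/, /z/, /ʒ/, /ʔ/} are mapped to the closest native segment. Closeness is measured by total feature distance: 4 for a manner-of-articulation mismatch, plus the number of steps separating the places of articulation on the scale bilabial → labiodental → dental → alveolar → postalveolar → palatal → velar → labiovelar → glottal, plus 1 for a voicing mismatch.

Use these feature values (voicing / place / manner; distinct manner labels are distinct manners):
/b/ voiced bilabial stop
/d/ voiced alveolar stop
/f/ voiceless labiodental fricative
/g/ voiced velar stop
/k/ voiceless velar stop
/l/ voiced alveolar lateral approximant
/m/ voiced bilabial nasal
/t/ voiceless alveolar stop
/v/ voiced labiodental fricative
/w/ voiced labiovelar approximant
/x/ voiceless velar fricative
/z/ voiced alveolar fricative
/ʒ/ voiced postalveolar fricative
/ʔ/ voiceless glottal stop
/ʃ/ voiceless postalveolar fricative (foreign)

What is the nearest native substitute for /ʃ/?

ʒ

/ʒ/ is closest: same manner (fricative), place distance 0 (postalveolar→postalveolar), voicing differs (+1); total 1. Next closest is /x/ at distance 2.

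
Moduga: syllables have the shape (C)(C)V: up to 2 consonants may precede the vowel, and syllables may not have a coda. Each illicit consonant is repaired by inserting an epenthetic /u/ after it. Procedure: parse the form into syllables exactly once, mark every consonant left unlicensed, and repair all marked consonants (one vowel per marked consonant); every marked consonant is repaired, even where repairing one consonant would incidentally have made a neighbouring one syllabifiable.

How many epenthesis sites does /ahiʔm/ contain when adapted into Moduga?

The unsyllabifiable consonants are /ʔ/, /m/; each receives one epenthetic vowel.

2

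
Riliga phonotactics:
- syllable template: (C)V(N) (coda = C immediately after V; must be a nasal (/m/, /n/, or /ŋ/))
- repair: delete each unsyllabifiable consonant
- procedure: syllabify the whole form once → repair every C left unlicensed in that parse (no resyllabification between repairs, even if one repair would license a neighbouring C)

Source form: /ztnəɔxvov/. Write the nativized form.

nəɔvo

Syllabifying with onset maximization leaves /z/, /t/, /x/, /v/ stranded (only a nasal (/m/, /n/, or /ŋ/) is licensed in coda position; onsets are limited to one consonant).
Deleting the stranded consonants removes /z/, /t/, /x/, /v/.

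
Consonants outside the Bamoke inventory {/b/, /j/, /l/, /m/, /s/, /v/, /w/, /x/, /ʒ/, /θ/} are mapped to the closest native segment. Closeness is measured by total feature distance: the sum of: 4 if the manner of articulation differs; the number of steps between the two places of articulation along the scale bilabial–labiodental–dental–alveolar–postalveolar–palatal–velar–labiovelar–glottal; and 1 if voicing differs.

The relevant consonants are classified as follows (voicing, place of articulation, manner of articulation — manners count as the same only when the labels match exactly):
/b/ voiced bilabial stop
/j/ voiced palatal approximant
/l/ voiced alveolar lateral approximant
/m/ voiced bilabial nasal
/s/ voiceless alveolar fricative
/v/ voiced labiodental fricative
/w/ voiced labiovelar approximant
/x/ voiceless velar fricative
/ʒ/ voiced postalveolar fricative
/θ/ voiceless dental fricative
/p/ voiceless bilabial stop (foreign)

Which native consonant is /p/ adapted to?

b

/b/ is closest: same manner (stop), place distance 0 (bilabial→bilabial), voicing differs (+1); total 1. Next closest is /m/ at distance 5.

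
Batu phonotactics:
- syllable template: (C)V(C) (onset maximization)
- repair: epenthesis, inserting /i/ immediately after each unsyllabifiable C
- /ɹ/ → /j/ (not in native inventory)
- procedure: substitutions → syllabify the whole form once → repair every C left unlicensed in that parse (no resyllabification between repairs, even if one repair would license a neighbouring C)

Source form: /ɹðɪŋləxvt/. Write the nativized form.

jiðɪŋləxviti

Substitution: /ɹ/ → /j/, giving /jðɪŋləxvt/.
Syllabifying with onset maximization leaves /j/, /v/, /t/ stranded (at most one coda consonant is licensed; onsets are limited to one consonant).
Each unlicensed consonant becomes the onset of a new syllable: /j/ → /ji/, /v/ → /vi/, /t/ → /ti/.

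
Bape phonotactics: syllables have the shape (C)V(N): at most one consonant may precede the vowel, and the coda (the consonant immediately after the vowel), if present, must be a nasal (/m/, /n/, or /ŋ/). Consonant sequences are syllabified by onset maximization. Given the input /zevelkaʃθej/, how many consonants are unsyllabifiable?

The consonants /l/, /ʃ/, /j/ cannot be parsed into a legal (C)V(N) syllable (only a nasal (/m/, /n/, or /ŋ/) is licensed in coda position; onsets are limited to one consonant).

3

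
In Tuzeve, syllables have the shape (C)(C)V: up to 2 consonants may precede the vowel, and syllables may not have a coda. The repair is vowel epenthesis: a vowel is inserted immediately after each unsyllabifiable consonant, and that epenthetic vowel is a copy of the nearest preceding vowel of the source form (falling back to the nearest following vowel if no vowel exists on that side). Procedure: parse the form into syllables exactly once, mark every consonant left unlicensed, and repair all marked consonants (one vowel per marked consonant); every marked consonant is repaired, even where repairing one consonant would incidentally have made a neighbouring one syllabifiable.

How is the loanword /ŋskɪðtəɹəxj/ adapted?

ŋɪskɪðtəɹəxəjə

Under (C)(C)V, the unsyllabifiable consonants are /ŋ/, /x/, /j/ (no codas are permitted; onsets may contain at most 2 consonants).
Inserting the epenthetic vowel yields /ŋ/ → /ŋɪ/, /x/ → /xə/, /j/ → /jə/.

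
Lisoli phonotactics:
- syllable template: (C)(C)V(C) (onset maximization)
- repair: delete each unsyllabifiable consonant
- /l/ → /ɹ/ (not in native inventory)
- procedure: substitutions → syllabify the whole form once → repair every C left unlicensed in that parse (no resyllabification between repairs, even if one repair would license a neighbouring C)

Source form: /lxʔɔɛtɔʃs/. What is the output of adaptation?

xʔɔɛtɔʃ

Substitution: /l/ → /ɹ/, giving /ɹxʔɔɛtɔʃs/.
Under (C)(C)V(C), the unsyllabifiable consonants are /ɹ/, /s/ (at most one coda consonant is licensed; onsets may contain at most 2 consonants).
Deleting the stranded consonants removes /ɹ/, /s/.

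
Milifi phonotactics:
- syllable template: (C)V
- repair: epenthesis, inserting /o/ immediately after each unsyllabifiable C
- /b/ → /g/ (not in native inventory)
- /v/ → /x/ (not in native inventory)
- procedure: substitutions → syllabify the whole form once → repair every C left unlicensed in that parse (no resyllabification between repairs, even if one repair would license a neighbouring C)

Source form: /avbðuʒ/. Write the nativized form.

axogoðuʒo

Substitution: /v/ → /x/, /b/ → /g/, giving /axgðuʒ/.
Syllabifying with onset maximization leaves /x/, /g/, /ʒ/ stranded (no codas are permitted; onsets are limited to one consonant).
Inserting the epenthetic vowel yields /x/ → /xo/, /g/ → /go/, /ʒ/ → /ʒo/.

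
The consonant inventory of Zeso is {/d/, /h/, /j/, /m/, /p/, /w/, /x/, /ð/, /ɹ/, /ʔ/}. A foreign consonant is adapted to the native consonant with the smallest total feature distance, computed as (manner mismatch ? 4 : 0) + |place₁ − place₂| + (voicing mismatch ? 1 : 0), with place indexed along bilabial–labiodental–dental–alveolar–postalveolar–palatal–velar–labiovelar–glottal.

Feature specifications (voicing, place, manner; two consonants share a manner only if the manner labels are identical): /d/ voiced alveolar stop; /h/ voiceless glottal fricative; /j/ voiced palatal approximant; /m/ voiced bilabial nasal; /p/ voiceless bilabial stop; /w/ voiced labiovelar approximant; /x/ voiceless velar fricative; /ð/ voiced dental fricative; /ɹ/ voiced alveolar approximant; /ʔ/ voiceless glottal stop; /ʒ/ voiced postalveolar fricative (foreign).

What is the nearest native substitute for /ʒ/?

ð

/ð/ is closest: same manner (fricative), place distance 2 (postalveolar→dental), same voicing; total 2. Next closest is /x/ at distance 3.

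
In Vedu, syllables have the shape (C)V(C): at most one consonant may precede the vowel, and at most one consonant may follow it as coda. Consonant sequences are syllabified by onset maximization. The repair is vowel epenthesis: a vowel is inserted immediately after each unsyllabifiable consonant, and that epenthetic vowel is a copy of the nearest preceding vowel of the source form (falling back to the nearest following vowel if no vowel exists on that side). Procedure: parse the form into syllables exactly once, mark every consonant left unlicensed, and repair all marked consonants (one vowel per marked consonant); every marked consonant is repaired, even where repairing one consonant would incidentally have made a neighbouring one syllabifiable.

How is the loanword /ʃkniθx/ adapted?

ʃikiniθxi

Syllabifying with onset maximization leaves /ʃ/, /k/, /x/ stranded (at most one coda consonant is licensed; onsets are limited to one consonant).
Epenthesis after each stranded consonant: /ʃ/ → /ʃi/, /k/ → /ki/, /x/ → /xi/.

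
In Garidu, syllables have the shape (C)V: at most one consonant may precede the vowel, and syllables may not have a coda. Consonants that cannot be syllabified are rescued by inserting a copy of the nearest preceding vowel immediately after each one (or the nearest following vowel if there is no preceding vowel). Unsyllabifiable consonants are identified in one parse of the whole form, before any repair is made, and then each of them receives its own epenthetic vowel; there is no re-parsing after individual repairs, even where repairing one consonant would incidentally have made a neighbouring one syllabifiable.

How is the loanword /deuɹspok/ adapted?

deuɹusupoko

The consonants /ɹ/, /s/, /k/ cannot be parsed into a legal (C)V syllable (no codas are permitted; onsets are limited to one consonant).
Each unlicensed consonant becomes the onset of a new syllable: /ɹ/ → /ɹu/, /s/ → /su/, /k/ → /ko/.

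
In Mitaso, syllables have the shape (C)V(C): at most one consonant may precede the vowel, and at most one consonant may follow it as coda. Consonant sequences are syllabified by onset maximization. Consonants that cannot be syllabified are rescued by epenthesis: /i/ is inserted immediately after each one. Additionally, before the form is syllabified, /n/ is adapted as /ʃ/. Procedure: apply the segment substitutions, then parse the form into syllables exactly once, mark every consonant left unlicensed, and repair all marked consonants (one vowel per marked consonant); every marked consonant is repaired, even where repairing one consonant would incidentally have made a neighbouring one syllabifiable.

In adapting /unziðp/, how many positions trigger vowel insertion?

1

After substitution the input is /uʃziðp/.
The unsyllabifiable consonants are /p/; each receives one epenthetic vowel.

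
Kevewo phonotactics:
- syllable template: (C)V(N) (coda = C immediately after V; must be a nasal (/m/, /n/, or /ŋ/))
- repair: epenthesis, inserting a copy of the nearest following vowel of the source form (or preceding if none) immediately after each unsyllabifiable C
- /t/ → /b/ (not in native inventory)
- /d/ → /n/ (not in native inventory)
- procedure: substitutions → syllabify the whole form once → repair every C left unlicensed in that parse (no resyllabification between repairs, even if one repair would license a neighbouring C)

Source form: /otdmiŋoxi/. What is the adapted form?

obinimiŋoxi

Substitution: /t/ → /b/, /d/ → /n/, giving /obnmiŋoxi/.
Syllabifying with onset maximization leaves /b/, /n/ stranded (only a nasal (/m/, /n/, or /ŋ/) is licensed in coda position; onsets are limited to one consonant).
Each unlicensed consonant becomes the onset of a new syllable: /b/ → /bi/, /n/ → /ni/.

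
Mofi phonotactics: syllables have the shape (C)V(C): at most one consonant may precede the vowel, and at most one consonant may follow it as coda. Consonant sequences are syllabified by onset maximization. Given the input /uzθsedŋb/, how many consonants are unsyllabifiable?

The consonants /θ/, /ŋ/, /b/ cannot be parsed into a legal (C)V(C) syllable (at most one coda consonant is licensed; onsets are limited to one consonant).

3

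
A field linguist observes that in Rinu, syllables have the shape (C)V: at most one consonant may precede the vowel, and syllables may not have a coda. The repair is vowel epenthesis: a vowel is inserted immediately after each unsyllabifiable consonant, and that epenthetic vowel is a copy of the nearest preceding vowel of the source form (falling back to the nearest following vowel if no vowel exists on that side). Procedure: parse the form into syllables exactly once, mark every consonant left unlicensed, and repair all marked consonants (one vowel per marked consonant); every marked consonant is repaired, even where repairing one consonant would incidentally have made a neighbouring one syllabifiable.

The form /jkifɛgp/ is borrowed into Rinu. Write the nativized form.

Under (C)V, the unsyllabifiable consonants are /j/, /g/, /p/ (no codas are permitted; onsets are limited to one consonant).
Epenthesis after each stranded consonant: /j/ → /ji/, /g/ → /gɛ/, /p/ → /pɛ/.

jikifɛgɛpɛ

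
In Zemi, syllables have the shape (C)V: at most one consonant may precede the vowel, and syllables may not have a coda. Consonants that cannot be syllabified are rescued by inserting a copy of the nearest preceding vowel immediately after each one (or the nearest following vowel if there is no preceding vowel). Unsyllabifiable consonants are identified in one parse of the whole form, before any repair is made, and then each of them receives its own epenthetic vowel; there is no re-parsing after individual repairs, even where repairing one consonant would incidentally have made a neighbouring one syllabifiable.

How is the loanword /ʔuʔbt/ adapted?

Under (C)V, the unsyllabifiable consonants are /ʔ/, /b/, /t/ (no codas are permitted; onsets are limited to one consonant).
Epenthesis after each stranded consonant: /ʔ/ → /ʔu/, /b/ → /bu/, /t/ → /tu/.

ʔuʔubutu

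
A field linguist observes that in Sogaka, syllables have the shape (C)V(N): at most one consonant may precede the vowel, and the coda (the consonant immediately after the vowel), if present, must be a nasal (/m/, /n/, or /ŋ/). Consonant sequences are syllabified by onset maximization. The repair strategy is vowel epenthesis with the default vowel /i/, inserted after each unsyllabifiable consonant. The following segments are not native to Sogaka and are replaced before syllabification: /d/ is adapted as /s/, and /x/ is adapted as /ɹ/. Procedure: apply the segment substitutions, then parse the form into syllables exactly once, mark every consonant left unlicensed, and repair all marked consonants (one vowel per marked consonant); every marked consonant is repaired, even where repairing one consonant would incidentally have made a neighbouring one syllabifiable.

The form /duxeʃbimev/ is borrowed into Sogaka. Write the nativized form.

suɹeʃibimevi

Substitution: /d/ → /s/, /x/ → /ɹ/, giving /suɹeʃbimev/.
Syllabifying with onset maximization leaves /ʃ/, /v/ stranded (only a nasal (/m/, /n/, or /ŋ/) is licensed in coda position; onsets are limited to one consonant).
Inserting the epenthetic vowel yields /ʃ/ → /ʃi/, /v/ → /vi/.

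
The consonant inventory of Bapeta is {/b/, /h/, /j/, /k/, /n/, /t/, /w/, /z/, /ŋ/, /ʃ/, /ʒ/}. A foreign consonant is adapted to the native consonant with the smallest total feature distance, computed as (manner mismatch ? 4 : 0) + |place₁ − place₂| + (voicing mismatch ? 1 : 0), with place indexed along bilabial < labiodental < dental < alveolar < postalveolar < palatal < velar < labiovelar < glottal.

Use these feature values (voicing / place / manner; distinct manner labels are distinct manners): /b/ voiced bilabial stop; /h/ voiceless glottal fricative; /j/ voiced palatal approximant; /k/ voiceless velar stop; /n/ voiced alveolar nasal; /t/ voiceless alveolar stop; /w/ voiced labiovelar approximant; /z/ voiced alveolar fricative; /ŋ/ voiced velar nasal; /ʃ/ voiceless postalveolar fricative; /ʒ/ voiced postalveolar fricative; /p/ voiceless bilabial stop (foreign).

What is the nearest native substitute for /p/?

/b/ is closest: same manner (stop), place distance 0 (bilabial→bilabial), voicing differs (+1); total 1. Next closest is /t/ at distance 3.

b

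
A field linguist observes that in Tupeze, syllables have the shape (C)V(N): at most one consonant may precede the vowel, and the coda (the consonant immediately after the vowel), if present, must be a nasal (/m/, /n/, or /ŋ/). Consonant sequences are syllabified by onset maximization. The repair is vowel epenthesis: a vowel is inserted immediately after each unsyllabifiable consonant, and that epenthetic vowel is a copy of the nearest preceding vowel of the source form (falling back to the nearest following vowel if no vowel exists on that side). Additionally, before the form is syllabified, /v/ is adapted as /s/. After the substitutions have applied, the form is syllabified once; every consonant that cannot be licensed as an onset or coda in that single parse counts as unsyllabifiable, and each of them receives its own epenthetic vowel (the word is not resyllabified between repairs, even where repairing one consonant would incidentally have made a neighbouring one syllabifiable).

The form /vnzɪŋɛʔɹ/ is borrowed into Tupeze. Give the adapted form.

Substitution: /v/ → /s/, giving /snzɪŋɛʔɹ/.
Under (C)V(N), the unsyllabifiable consonants are /s/, /n/, /ʔ/, /ɹ/ (only a nasal (/m/, /n/, or /ŋ/) is licensed in coda position; onsets are limited to one consonant).
Inserting the epenthetic vowel yields /s/ → /sɪ/, /n/ → /nɪ/, /ʔ/ → /ʔɛ/, /ɹ/ → /ɹɛ/.

sɪnɪzɪŋɛʔɛɹɛ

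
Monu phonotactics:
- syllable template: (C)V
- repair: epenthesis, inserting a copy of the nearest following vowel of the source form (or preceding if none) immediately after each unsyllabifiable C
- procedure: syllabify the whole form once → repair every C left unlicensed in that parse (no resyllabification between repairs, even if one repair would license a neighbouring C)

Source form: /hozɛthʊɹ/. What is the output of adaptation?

Under (C)V, the unsyllabifiable consonants are /t/, /ɹ/ (no codas are permitted; onsets are limited to one consonant).
Epenthesis after each stranded consonant: /t/ → /tʊ/, /ɹ/ → /ɹʊ/.

hozɛtʊhʊɹʊ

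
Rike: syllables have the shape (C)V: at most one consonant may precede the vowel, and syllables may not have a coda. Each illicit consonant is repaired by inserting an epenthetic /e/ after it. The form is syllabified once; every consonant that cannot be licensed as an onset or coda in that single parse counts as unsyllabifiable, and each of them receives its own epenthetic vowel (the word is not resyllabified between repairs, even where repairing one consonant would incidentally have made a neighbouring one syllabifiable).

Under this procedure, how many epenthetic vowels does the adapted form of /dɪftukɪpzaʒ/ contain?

The unsyllabifiable consonants are /f/, /p/, /ʒ/; each receives one epenthetic vowel.

3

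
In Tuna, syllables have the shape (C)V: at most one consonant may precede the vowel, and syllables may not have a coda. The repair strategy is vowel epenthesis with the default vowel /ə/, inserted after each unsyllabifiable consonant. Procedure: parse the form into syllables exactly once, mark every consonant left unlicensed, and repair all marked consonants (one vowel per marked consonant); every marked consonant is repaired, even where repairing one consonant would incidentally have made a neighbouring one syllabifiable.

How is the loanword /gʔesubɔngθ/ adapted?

gəʔesubɔnəgəθə

Under (C)V, the unsyllabifiable consonants are /g/, /n/, /g/, /θ/ (no codas are permitted; onsets are limited to one consonant).
Inserting the epenthetic vowel yields /g/ → /gə/, /n/ → /nə/, /g/ → /gə/, /θ/ → /θə/.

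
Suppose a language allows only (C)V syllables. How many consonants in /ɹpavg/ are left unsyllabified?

The consonants /ɹ/, /v/, /g/ cannot be parsed into a legal (C)V syllable (no codas are permitted; onsets are limited to one consonant).

3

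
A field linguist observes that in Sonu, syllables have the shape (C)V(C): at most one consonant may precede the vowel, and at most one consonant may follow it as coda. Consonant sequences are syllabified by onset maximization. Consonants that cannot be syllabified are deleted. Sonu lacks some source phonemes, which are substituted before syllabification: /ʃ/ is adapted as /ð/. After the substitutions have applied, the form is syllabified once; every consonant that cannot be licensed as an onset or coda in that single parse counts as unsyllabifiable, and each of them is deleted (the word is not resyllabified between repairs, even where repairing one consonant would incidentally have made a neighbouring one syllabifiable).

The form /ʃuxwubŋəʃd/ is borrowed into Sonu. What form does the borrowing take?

Substitution: /ʃ/ → /ð/, giving /ðuxwubŋəðd/.
Syllabifying with onset maximization leaves /d/ stranded (at most one coda consonant is licensed; onsets are limited to one consonant).
Deleting the stranded consonants removes /d/.

ðuxwubŋəð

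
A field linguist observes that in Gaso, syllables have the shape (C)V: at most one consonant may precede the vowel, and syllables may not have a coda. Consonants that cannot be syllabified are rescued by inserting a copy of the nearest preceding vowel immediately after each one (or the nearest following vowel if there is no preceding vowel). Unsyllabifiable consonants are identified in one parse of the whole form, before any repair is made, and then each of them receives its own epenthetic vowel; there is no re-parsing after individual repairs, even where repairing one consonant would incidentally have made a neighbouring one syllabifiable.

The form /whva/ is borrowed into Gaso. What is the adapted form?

Syllabifying with onset maximization leaves /w/, /h/ stranded (no codas are permitted; onsets are limited to one consonant).
Each unlicensed consonant becomes the onset of a new syllable: /w/ → /wa/, /h/ → /ha/.

wahava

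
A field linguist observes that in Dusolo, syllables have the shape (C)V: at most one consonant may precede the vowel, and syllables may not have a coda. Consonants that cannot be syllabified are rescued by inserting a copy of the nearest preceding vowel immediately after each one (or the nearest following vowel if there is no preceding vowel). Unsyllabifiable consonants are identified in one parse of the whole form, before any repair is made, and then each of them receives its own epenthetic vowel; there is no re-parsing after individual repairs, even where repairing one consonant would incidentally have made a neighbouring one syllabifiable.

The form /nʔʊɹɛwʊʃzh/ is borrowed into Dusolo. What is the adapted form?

nʊʔʊɹɛwʊʃʊzʊhʊ

Under (C)V, the unsyllabifiable consonants are /n/, /ʃ/, /z/, /h/ (no codas are permitted; onsets are limited to one consonant).
Epenthesis after each stranded consonant: /n/ → /nʊ/, /ʃ/ → /ʃʊ/, /z/ → /zʊ/, /h/ → /hʊ/.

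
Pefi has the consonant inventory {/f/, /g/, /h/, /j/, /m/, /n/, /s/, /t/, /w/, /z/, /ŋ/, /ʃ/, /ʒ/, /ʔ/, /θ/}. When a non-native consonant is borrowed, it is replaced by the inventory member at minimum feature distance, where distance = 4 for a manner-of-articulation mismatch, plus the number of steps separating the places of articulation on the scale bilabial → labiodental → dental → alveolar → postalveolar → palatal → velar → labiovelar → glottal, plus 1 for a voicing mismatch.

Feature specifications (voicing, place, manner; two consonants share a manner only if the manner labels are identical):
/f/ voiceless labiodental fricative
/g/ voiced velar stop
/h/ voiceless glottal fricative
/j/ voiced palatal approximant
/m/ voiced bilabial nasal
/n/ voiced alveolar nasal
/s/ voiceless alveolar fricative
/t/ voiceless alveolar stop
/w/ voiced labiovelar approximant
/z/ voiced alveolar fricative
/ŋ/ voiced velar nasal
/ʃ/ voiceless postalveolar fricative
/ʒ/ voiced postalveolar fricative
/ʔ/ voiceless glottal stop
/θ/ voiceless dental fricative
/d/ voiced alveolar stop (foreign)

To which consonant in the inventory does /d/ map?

t

/t/ is closest: same manner (stop), place distance 0 (alveolar→alveolar), voicing differs (+1); total 1. Next closest is /g/ at distance 3.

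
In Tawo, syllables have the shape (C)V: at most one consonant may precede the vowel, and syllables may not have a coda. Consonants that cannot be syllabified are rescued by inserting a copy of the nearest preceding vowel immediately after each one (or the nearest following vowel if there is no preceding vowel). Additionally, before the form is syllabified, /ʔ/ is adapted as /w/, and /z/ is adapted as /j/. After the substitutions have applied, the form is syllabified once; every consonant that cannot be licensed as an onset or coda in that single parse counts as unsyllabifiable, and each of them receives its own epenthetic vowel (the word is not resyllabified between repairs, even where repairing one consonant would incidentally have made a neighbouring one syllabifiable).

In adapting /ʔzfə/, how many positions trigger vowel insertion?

2

After substitution the input is /wjfə/.
The unsyllabifiable consonants are /w/, /j/; each receives one epenthetic vowel.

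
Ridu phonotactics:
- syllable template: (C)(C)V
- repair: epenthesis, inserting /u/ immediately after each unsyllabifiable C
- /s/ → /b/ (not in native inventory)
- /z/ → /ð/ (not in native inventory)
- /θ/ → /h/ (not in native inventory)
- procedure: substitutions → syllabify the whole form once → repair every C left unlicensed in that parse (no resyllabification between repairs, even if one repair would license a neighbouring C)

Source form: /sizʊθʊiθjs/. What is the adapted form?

Substitution: /s/ → /b/, /z/ → /ð/, /θ/ → /h/, giving /biðʊhʊihjb/.
The consonants /h/, /j/, /b/ cannot be parsed into a legal (C)(C)V syllable (no codas are permitted; onsets may contain at most 2 consonants).
Inserting the epenthetic vowel yields /h/ → /hu/, /j/ → /ju/, /b/ → /bu/.

biðʊhʊihujubu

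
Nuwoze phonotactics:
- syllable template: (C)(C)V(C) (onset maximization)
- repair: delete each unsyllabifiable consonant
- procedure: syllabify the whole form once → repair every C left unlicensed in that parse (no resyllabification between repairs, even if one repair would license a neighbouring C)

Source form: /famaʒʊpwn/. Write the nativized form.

famaʒʊp

Under (C)(C)V(C), the unsyllabifiable consonants are /w/, /n/ (at most one coda consonant is licensed; onsets may contain at most 2 consonants).
Deletion applies to /w/, /n/.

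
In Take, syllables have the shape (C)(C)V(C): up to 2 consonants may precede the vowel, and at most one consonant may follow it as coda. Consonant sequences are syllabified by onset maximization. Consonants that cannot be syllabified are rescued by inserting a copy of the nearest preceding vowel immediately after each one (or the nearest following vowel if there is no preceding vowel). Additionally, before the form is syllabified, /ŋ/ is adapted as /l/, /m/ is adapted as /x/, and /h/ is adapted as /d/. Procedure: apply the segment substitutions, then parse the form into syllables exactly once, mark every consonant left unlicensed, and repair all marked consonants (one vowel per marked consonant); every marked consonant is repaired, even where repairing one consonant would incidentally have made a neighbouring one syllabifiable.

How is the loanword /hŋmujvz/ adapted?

Substitution: /h/ → /d/, /ŋ/ → /l/, /m/ → /x/, giving /dlxujvz/.
The consonants /d/, /v/, /z/ cannot be parsed into a legal (C)(C)V(C) syllable (at most one coda consonant is licensed; onsets may contain at most 2 consonants).
Inserting the epenthetic vowel yields /d/ → /du/, /v/ → /vu/, /z/ → /zu/.

dulxujvuzu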